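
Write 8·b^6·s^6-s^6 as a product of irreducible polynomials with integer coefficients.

s^6·(2·b^2-1)·(4·b^4+2·b^2+1)

Factor out s^6 first: what remains is 8·b^6-1.
Recognize a difference of cubes with the parts 2·b^2 and 1.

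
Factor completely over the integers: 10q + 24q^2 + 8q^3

Pull out the common factor 2q, then factor the remaining trinomial.

2q(2q + 1)(2q + 5)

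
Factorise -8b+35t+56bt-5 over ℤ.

(7t-1)(8b+5)

Group as (56bt-8b) + (35t-5) = 8b(7t-1) + 5(7t-1).
Both groups share the factor (7t-1).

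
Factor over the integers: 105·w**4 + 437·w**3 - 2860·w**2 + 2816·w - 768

Among the possible rational roots, w = 3/5 is a root, so (5·w - 3) divides it; the quotient is 21·w**3 + 100·w**2 - 512·w + 256.
Next, w = 4/7 is a root, giving the factor (7·w - 4) and quotient 3·w**2 + 16·w - 64.
The remaining quadratic factors as (w + 8)(3·w - 8).

(3·w - 8)·(5·w - 3)·(7·w - 4)·(w + 8)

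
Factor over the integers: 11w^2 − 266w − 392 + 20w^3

By the rational root theorem, w = −14/5 is a root, so (5w + 14) is a factor; dividing leaves 4w^2 − 9w − 28.
The remaining quadratic factors as (w − 4)(4w + 7).

(4w + 7)(5w + 14)(w − 4)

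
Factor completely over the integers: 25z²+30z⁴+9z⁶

Pull out the common factor z², leaving 9z⁴+30z²+25.
Recognize a perfect-square trinomial with the parts 5 and 3z².

z²(3z²+5)²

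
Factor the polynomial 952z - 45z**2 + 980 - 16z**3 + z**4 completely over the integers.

(z + 1)(z + 7)(z - 10)(z - 14)

Testing divisors of the constant over divisors of the leading coefficient, z = -7 is a root, giving the factor (z + 7) and quotient z**3 - 23z**2 + 116z + 140.
Next, z = 14 is a root, giving the factor (z - 14) and quotient z**2 - 9z - 10.
The remaining quadratic factors as (z - 10)(z + 1).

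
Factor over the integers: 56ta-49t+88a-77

(7t+11)(8a-7)

Group as (56ta-49t) + (88a-77) = 7t(8a-7) + 11(8a-7).
Both groups share the factor (8a-7).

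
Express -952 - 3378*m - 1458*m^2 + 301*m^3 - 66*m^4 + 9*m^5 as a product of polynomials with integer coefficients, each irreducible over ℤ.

(3*m + 1)*(3*m + 4)*(m - 7)*(m^2 - 2*m + 34)

Trying the rational-root candidates, m = -4/3 is a root, giving the factor (3*m + 4) and quotient 3*m^4 - 26*m^3 + 135*m^2 - 666*m - 238.
Next, m = -1/3 is a root, giving the factor (3*m + 1) and quotient m^3 - 9*m^2 + 48*m - 238.
Next, m = 7 is a root, so (m - 7) divides it; the quotient is m^2 - 2*m + 34.
The quadratic m^2 - 2*m + 34 has discriminant -132 < 0 and is irreducible over ℤ.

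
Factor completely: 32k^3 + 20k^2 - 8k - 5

(2k + 1)(2k - 1)(8k + 5)

Group as (32k^3 - 8k) + (20k^2 - 5) = 8k(4k^2 - 1) + 5(4k^2 - 1).
Both groups share the factor (4k^2 - 1).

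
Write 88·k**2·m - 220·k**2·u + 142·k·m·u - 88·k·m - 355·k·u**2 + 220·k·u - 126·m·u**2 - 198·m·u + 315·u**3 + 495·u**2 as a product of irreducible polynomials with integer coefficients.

Group: 4·k·(22·k·m - 55·k·u - 14·m·u - 22·m + 35·u**2 + 55·u) + 9·u·(22·k·m - 55·k·u - 14·m·u - 22·m + 35·u**2 + 55·u); both groups contain (22·k·m - 55·k·u - 14·m·u - 22·m + 35·u**2 + 55·u), so (4·k + 9·u) is a factor with cofactor 22·k·m - 55·k·u - 14·m·u - 22·m + 35·u**2 + 55·u.
The cofactor groups again: 22·k·m - 55·k·u - 14·m·u - 22·m + 35·u**2 + 55·u = 2·m·(11·k - 7·u - 11) - 5·u·(11·k - 7·u - 11); both groups contain (11·k - 7·u - 11), giving (2·m - 5·u)·(11·k - 7·u - 11).

(11·k - 7·u - 11)·(2·m - 5·u)·(4·k + 9·u)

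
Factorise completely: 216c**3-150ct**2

6c(6c+5t)(6c-5t)

Pull out the common factor 6c; 36c**2-25t**2 is a difference of squares.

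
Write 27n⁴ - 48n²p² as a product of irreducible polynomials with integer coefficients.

Every term has a factor of 3n². Then 9n² - 16p² = (3n)² − (4p)².

3n²(3n + 4p)(3n - 4p)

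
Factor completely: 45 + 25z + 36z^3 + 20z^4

Group as (20z^4 + 25z) + (36z^3 + 45) = 5z(4z^3 + 5) + 9(4z^3 + 5).
Both groups share the factor (4z^3 + 5).

(5z + 9)(4z^3 + 5)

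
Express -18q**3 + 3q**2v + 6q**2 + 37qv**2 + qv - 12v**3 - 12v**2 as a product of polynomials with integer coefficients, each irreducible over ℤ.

-(2q + 3v)(3q - 4v)(3q - v - 1)

Group: 3q(-6q**2 - 7qv + 2q + 3v**2 + 3v) - 4v(-6q**2 - 7qv + 2q + 3v**2 + 3v); both groups contain (-6q**2 - 7qv + 2q + 3v**2 + 3v), so (3q - 4v) is a factor with cofactor -6q**2 - 7qv + 2q + 3v**2 + 3v.
The cofactor groups again: -6q**2 - 7qv + 2q + 3v**2 + 3v = -3q(2q + 3v) + (v + 1)(2q + 3v); both groups contain (2q + 3v), giving -(3q - v - 1)(2q + 3v).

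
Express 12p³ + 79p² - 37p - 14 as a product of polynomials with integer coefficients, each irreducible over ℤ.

(3p - 2)(4p + 1)(p + 7)

Testing divisors of the constant over divisors of the leading coefficient, p = 2/3 is a root, so (3p - 2) divides it; the quotient is 4p² + 29p + 7.
The remaining quadratic factors as (p + 7)(4p + 1).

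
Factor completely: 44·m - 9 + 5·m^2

Need a pair with product 5·(-9) = -45 and sum 44: that's 45 and -1.
Split the middle term: 5·m^2 + 45·m - m - 9 = 5·m·(m + 9) - (m + 9).

(5·m - 1)·(m + 9)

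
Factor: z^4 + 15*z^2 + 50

Substitute u = z^2 to get a quadratic in u, then factor.
z^2 + 10 is irreducible over ℤ (always positive, so no real roots).
z^2 + 5 is irreducible over ℤ (always positive, so no real roots).

(z^2 + 10)*(z^2 + 5)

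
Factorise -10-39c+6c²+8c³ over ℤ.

Among the possible rational roots, c = -5/2 is a root, so (2c+5) is a factor; dividing leaves 4c²-7c-2.
The remaining quadratic factors as (4c+1)(c-2).

(2c+5)(4c+1)(c-2)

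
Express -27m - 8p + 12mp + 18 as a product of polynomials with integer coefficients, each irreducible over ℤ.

(3m - 2)(4p - 9)

Group as (12mp - 27m) + (-8p + 18) = 3m(4p - 9) - 2(4p - 9).
Both groups share the factor (4p - 9).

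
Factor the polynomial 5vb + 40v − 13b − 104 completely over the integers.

Group as (5vb + 40v) + (−13b − 104) = 5v(b + 8) − 13(b + 8).
Both groups share the factor (b + 8).

(5v − 13)(b + 8)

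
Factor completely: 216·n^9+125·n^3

n^3·(6·n^2+5)·(36·n^4−30·n^2+25)

Every term has a factor of n^3; factoring it out leaves 216·n^6+125.
Recognize a sum of cubes with the parts 6·n^2 and 5.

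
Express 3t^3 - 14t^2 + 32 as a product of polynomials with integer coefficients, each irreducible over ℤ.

(3t + 4)(t - 2)(t - 4)

Testing divisors of the constant over divisors of the leading coefficient, t = 2 is a root, giving the factor (t - 2) and quotient 3t^2 - 8t - 16.
The remaining quadratic factors as (3t + 4)(t - 4).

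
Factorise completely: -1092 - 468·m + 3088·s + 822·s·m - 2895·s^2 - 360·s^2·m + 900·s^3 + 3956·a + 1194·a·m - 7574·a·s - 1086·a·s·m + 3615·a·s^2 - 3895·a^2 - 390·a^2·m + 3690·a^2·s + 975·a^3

Group: 13·a·(75·a^2 + 255·a·s - 30·a·m - 265·a + 180·s^2 - 72·s·m - 363·s + 78·m + 182) + (5·s - 6)·(75·a^2 + 255·a·s - 30·a·m - 265·a + 180·s^2 - 72·s·m - 363·s + 78·m + 182); both groups contain (75·a^2 + 255·a·s - 30·a·m - 265·a + 180·s^2 - 72·s·m - 363·s + 78·m + 182), so (13·a + 5·s - 6) is a factor with cofactor 75·a^2 + 255·a·s - 30·a·m - 265·a + 180·s^2 - 72·s·m - 363·s + 78·m + 182.
The cofactor groups again: 75·a^2 + 255·a·s - 30·a·m - 265·a + 180·s^2 - 72·s·m - 363·s + 78·m + 182 = 15·a·(5·a + 12·s - 13) + (15·s - 6·m - 14)·(5·a + 12·s - 13); both groups contain (5·a + 12·s - 13), giving (15·a + 15·s - 6·m - 14)·(5·a + 12·s - 13).

(13·a + 5·s - 6)·(15·a + 15·s - 6·m - 14)·(5·a + 12·s - 13)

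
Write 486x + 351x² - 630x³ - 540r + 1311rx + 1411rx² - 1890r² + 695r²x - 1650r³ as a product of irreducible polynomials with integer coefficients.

Group: 11r(-150r² - 5rx - 90r + 126x² + 81x) + (-5x + 6)(-150r² - 5rx - 90r + 126x² + 81x); both groups contain (-150r² - 5rx - 90r + 126x² + 81x), so (11r - 5x + 6) is a factor with cofactor -150r² - 5rx - 90r + 126x² + 81x.
The cofactor groups again: -150r² - 5rx - 90r + 126x² + 81x = -10r(15r + 14x + 9) + 9x(15r + 14x + 9); both groups contain (15r + 14x + 9), giving -(10r - 9x)(15r + 14x + 9).

-(10r - 9x)(11r - 5x + 6)(15r + 14x + 9)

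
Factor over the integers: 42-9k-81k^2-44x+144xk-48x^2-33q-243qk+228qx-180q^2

-(12q-12x+9k+7)(15q-4x+9k-6)

Group: -12q(15q-4x+9k-6) + (12x-9k-7)(15q-4x+9k-6); both groups contain (15q-4x+9k-6).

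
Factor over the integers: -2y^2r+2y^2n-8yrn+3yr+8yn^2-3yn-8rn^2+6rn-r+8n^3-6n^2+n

Group: y(-2yr+2yn-4rn+r+4n^2-n) + (2n-1)(-2yr+2yn-4rn+r+4n^2-n); both groups contain (-2yr+2yn-4rn+r+4n^2-n), so (y+2n-1) is a factor with cofactor -2yr+2yn-4rn+r+4n^2-n.
The cofactor groups again: -2yr+2yn-4rn+r+4n^2-n = -r(2y+4n-1) + n(2y+4n-1); both groups contain (2y+4n-1), giving -(r-n)(2y+4n-1).

-(r-n)(y+2n-1)(2y+4n-1)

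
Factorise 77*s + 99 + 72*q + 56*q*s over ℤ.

(7*s + 9)*(8*q + 11)

Group as (56*q*s + 72*q) + (77*s + 99) = 8*q*(7*s + 9) + 11*(7*s + 9).
Both groups share the factor (7*s + 9).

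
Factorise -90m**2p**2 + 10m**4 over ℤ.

10m**2(m + 3p)(m - 3p)

Every term has a factor of 10m**2. Then m**2 - 9p**2 = (m)² − (3p)².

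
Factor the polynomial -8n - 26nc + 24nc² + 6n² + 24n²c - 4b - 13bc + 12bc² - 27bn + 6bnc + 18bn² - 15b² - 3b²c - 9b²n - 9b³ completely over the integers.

-(3b + 4c + 1)(3b - 3n - 3c + 4)(b + 2n)

Group: 3b(-3b² - 6bn - 4bc - b - 8nc - 2n) + (-3n - 3c + 4)(-3b² - 6bn - 4bc - b - 8nc - 2n); both groups contain (-3b² - 6bn - 4bc - b - 8nc - 2n), so (3b - 3n - 3c + 4) is a factor with cofactor -3b² - 6bn - 4bc - b - 8nc - 2n.
The cofactor groups again: -3b² - 6bn - 4bc - b - 8nc - 2n = -3b(b + 2n) + (-4c - 1)(b + 2n); both groups contain (b + 2n), giving -(3b + 4c + 1)(b + 2n).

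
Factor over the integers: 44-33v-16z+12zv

Group as (12zv-16z) + (-33v+44) = 4z(3v-4) - 11(3v-4).
Both groups share the factor (3v-4).

(3v-4)(4z-11)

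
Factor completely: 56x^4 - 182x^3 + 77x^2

7x^2(2x - 1)(4x - 11)

Pull out the common factor 7x^2, then factor the remaining trinomial.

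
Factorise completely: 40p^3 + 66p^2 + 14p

2p(4p + 1)(5p + 7)

Pull out the common factor 2p, then factor the remaining trinomial.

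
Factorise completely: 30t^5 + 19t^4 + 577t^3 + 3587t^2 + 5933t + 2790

(5t + 9)(6t + 5)(t + 2)(t^2 - 4t + 31)

Among the possible rational roots, t = -5/6 is a root, so (6t + 5) divides it; the quotient is 5t^4 - t^3 + 97t^2 + 517t + 558.
Next, t = -2 is a root, so (t + 2) divides it; the quotient is 5t^3 - 11t^2 + 119t + 279.
Continuing, t = -9/5 is a root, giving the factor (5t + 9) and quotient t^2 - 4t + 31.
The quadratic t^2 - 4t + 31 has discriminant -108 < 0 and is irreducible over ℤ.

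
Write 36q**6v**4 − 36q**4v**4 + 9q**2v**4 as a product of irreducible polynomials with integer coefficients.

9q**2v**4(2q**2 − 1)**2

Pull out the common factor 9q**2v**4, leaving 4q**4 − 4q**2 + 1.
Recognize a perfect-square trinomial with the parts 2q**2 and 1.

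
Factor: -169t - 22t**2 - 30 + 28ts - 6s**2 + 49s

Group: -2t(11t - 3s + 2) + (2s - 15)(11t - 3s + 2); both groups contain (11t - 3s + 2).

-(2t - 2s + 15)(11t - 3s + 2)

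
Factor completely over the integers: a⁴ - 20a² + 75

Substitute u = a² to get a quadratic in u, then factor.
a² - 15 is irreducible over ℤ (15 is not a perfect square).
a² - 5 is irreducible over ℤ (5 is not a perfect square).

(a² - 15)(a² - 5)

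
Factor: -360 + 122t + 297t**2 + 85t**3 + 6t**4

By the rational root theorem, t = 5/6 is a root, so (6t - 5) is a factor; dividing leaves t**3 + 15t**2 + 62t + 72.
Continuing, t = -4 is a root, giving the factor (t + 4) and quotient t**2 + 11t + 18.
The remaining quadratic factors as (t + 2)(t + 9).

(6t - 5)(t + 2)(t + 4)(t + 9)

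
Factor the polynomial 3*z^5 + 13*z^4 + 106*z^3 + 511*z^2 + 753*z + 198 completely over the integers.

Trying the rational-root candidates, z = -3 is a root, giving the factor (z + 3) and quotient 3*z^4 + 4*z^3 + 94*z^2 + 229*z + 66.
Then z = -2 is a root, so (z + 2) divides it; the quotient is 3*z^3 - 2*z^2 + 98*z + 33.
Next, z = -1/3 is a root, so (3*z + 1) divides it; the quotient is z^2 - z + 33.
The quadratic z^2 - z + 33 has discriminant -131 < 0 and is irreducible over ℤ.

(3*z + 1)*(z + 2)*(z + 3)*(z^2 - z + 33)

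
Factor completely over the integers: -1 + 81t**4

(3t + 1)(3t - 1)(9t**2 + 1)

Write as (9t**2)² − (1)², then factor 9t**2 - 1 once more.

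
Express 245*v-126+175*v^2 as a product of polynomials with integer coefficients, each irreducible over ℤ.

7*(5*v+9)*(5*v-2)

Pull out the common factor 7, then factor the remaining trinomial.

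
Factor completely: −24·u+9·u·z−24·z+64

Group as (9·u·z−24·u) + (−24·z+64) = 3·u·(3·z−8) − 8·(3·z−8).
Both groups share the factor (3·z−8).

(3·u−8)·(3·z−8)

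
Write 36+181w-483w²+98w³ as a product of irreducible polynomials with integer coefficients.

Testing divisors of the constant over divisors of the leading coefficient, w = -1/7 is a root, so (7w+1) is a factor; dividing leaves 14w²-71w+36.
The remaining quadratic factors as (2w-9)(7w-4).

(2w-9)(7w+1)(7w-4)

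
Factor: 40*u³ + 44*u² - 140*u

4*u*(2*u + 5)*(5*u - 7)

Pull out the common factor 4*u, then factor the remaining trinomial.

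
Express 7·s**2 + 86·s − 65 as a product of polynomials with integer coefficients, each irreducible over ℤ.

(7·s − 5)·(s + 13)

Need a pair with product 7·(−65) = −455 and sum 86: that's 91 and −5.
Split the middle term: 7·s**2 + 91·s − 5·s − 65 = 7·s·(s + 13) − 5·(s + 13).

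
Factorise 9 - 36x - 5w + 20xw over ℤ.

(4x - 1)(5w - 9)

Group as (20xw - 36x) + (-5w + 9) = 4x(5w - 9) - (5w - 9).
Both groups share the factor (5w - 9).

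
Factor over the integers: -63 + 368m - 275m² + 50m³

(2m - 7)(5m - 1)(5m - 9)

Trying the rational-root candidates, m = 9/5 is a root, giving the factor (5m - 9) and quotient 10m² - 37m + 7.
The remaining quadratic factors as (5m - 1)(2m - 7).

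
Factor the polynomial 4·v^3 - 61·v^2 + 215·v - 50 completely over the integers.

(4·v - 1)·(v - 10)·(v - 5)

Testing divisors of the constant over divisors of the leading coefficient, v = 10 is a root, so (v - 10) divides it; the quotient is 4·v^2 - 21·v + 5.
The remaining quadratic factors as (4·v - 1)(v - 5).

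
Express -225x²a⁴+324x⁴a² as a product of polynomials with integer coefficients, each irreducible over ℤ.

Factor out 9x²a², leaving 36x²-25a², which is a difference of two squares.

9a²x²(6x-5a)(6x+5a)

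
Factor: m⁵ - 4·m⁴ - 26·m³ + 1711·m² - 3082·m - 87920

By the rational root theorem, m = -7 is a root, so (m + 7) is a factor; dividing leaves m⁴ - 11·m³ + 51·m² + 1354·m - 12560.
Then m = 8 is a root, giving the factor (m - 8) and quotient m³ - 3·m² + 27·m + 1570.
Then m = -10 is a root, so (m + 10) divides it; the quotient is m² - 13·m + 157.
The quadratic m² - 13·m + 157 has discriminant -459 < 0 and is irreducible over ℤ.

(m + 10)·(m + 7)·(m - 8)·(m² - 13·m + 157)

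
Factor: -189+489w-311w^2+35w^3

(5w-3)(7w-9)(w-7)

Among the possible rational roots, w = 3/5 is a root, so (5w-3) is a factor; dividing leaves 7w^2-58w+63.
The remaining quadratic factors as (7w-9)(w-7).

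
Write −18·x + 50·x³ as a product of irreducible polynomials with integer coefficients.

Pull out the common factor 2·x; 25·x² − 9 is a difference of squares.

2·x·(5·x + 3)·(5·x − 3)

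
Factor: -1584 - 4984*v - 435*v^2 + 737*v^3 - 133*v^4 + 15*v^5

(3*v + 1)*(5*v + 9)*(v - 4)*(v^2 - 7*v + 44)

Trying the rational-root candidates, v = -1/3 is a root, giving the factor (3*v + 1) and quotient 5*v^4 - 46*v^3 + 261*v^2 - 232*v - 1584.
Then v = 4 is a root, so (v - 4) divides it; the quotient is 5*v^3 - 26*v^2 + 157*v + 396.
Then v = -9/5 is a root, giving the factor (5*v + 9) and quotient v^2 - 7*v + 44.
The quadratic v^2 - 7*v + 44 has discriminant -127 < 0 and is irreducible over ℤ.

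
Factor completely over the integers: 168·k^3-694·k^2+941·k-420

(4·k-5)·(6·k-7)·(7·k-12)

Trying the rational-root candidates, k = 7/6 is a root, so (6·k-7) divides it; the quotient is 28·k^2-83·k+60.
The remaining quadratic factors as (4·k-5)(7·k-12).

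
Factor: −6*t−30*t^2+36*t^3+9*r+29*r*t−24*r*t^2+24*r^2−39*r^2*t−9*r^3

−(3*r+6*t+1)*(3*r−2*t)*(r+3*t−3)

Group: r*(−9*r^2−12*r*t−3*r+12*t^2+2*t) + (3*t−3)*(−9*r^2−12*r*t−3*r+12*t^2+2*t); both groups contain (−9*r^2−12*r*t−3*r+12*t^2+2*t), so (r+3*t−3) is a factor with cofactor −9*r^2−12*r*t−3*r+12*t^2+2*t.
The cofactor groups again: −9*r^2−12*r*t−3*r+12*t^2+2*t = −3*r*(3*r+6*t+1) + 2*t*(3*r+6*t+1); both groups contain (3*r+6*t+1), giving −(3*r−2*t)*(3*r+6*t+1).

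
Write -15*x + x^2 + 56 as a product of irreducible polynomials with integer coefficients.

Two integers with product 56 and sum -15 are -7 and -8.

(x - 7)*(x - 8)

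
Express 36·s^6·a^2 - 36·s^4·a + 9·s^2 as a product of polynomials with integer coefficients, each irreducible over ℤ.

9·s^2·(2·s^2·a - 1)^2

Factor out 9·s^2 first: what remains is 4·s^4·a^2 - 4·s^2·a + 1.
Recognize a perfect-square trinomial with the parts 2·s^2·a and 1.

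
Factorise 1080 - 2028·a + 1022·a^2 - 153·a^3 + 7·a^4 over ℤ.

(7·a - 6)·(a - 10)·(a - 2)·(a - 9)

By the rational root theorem, a = 6/7 is a root, giving the factor (7·a - 6) and quotient a^3 - 21·a^2 + 128·a - 180.
Next, a = 2 is a root, giving the factor (a - 2) and quotient a^2 - 19·a + 90.
The remaining quadratic factors as (a - 9)(a - 10).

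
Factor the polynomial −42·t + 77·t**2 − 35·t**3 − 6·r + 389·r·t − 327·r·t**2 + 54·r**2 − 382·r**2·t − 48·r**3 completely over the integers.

−(6·r + 5·t − 6)·(8·r + t − 1)·(r + 7·t)

Group: 8·r·(−6·r**2 − 47·r·t + 6·r − 35·t**2 + 42·t) + (t − 1)·(−6·r**2 − 47·r·t + 6·r − 35·t**2 + 42·t); both groups contain (−6·r**2 − 47·r·t + 6·r − 35·t**2 + 42·t), so (8·r + t − 1) is a factor with cofactor −6·r**2 − 47·r·t + 6·r − 35·t**2 + 42·t.
The cofactor groups again: −6·r**2 − 47·r·t + 6·r − 35·t**2 + 42·t = −r·(6·r + 5·t − 6) − 7·t·(6·r + 5·t − 6); both groups contain (6·r + 5·t − 6), giving −(r + 7·t)·(6·r + 5·t − 6).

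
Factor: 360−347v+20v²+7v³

By the rational root theorem, v = −9 is a root, giving the factor (v+9) and quotient 7v²−43v+40.
The remaining quadratic factors as (v−5)(7v−8).

(7v−8)(v+9)(v−5)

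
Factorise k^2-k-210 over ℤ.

Two integers with product -210 and sum -1 are 14 and -15.

(k+14)(k-15)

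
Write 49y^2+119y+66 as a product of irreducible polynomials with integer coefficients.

Need a pair with product 49·66 = 3234 and sum 119: that's 42 and 77.
Split the middle term: 49y^2+42y + 77y+66 = 7y(7y+6) + 11(7y+6).

(7y+11)(7y+6)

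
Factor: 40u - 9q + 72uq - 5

Group as (72uq + 40u) + (-9q - 5) = 8u(9q + 5) - (9q + 5).
Both groups share the factor (9q + 5).

(8u - 1)(9q + 5)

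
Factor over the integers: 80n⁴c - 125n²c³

Every term has a factor of 5n²c. Then 16n² - 25c² = (4n)² − (5c)².

5cn²(4n - 5c)(4n + 5c)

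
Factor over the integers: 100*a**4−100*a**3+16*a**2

Pull out the common factor 4*a**2, then factor the remaining trinomial.

4*a**2*(5*a−1)*(5*a−4)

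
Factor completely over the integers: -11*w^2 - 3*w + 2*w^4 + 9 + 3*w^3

(2*w - 3)*(w + 1)*(w + 3)*(w - 1)

By the rational root theorem, w = -3 is a root, giving the factor (w + 3) and quotient 2*w^3 - 3*w^2 - 2*w + 3.
Continuing, w = -1 is a root, giving the factor (w + 1) and quotient 2*w^2 - 5*w + 3.
The remaining quadratic factors as (2*w - 3)(w - 1).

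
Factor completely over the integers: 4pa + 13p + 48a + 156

Group as (4pa + 13p) + (48a + 156) = p(4a + 13) + 12(4a + 13).
Both groups share the factor (4a + 13).

(4a + 13)(p + 12)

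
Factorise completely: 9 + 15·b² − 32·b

Need a pair with product 15·9 = 135 and sum −32: that's −27 and −5.
Split the middle term: 15·b² − 27·b − 5·b + 9 = 3·b·(5·b − 9) − (5·b − 9).

(3·b − 1)·(5·b − 9)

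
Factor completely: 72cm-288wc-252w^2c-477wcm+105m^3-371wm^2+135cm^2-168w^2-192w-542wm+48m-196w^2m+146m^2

-(4w-m)(7w+15m+8)(9c+7m+6)

Group: 7w(-36wc-28wm-24w+9cm+7m^2+6m) + (15m+8)(-36wc-28wm-24w+9cm+7m^2+6m); both groups contain (-36wc-28wm-24w+9cm+7m^2+6m), so (7w+15m+8) is a factor with cofactor -36wc-28wm-24w+9cm+7m^2+6m.
The cofactor groups again: -36wc-28wm-24w+9cm+7m^2+6m = -4w(9c+7m+6) + m(9c+7m+6); both groups contain (9c+7m+6), giving -(4w-m)(9c+7m+6).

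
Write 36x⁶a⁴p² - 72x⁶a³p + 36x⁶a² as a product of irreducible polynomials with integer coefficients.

Every term has a factor of 36x⁶a²; factoring it out leaves a²p² - 2ap + 1.
Recognize a perfect-square trinomial with the parts 1 and ap.

36a²x⁶(ap - 1)²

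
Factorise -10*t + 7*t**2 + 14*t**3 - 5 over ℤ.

(2*t + 1)*(7*t**2 - 5)

Group as (14*t**3 - 10*t) + (7*t**2 - 5) = 2*t*(7*t**2 - 5) + (7*t**2 - 5).
Both groups share the factor (7*t**2 - 5).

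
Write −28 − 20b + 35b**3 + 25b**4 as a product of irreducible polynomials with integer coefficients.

Group as (25b**4 − 20b) + (35b**3 − 28) = 5b(5b**3 − 4) + 7(5b**3 − 4).
Both groups share the factor (5b**3 − 4).

(5b + 7)(5b**3 − 4)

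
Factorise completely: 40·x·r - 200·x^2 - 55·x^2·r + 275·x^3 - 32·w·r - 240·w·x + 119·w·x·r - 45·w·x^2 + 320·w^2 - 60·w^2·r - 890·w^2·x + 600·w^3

(10·w + 5·x - r)·(15·w - 11·x + 8)·(4·w - 5·x)

Group: 15·w·(40·w^2 - 30·w·x - 4·w·r - 25·x^2 + 5·x·r) + (-11·x + 8)·(40·w^2 - 30·w·x - 4·w·r - 25·x^2 + 5·x·r); both groups contain (40·w^2 - 30·w·x - 4·w·r - 25·x^2 + 5·x·r), so (15·w - 11·x + 8) is a factor with cofactor 40·w^2 - 30·w·x - 4·w·r - 25·x^2 + 5·x·r.
The cofactor groups again: 40·w^2 - 30·w·x - 4·w·r - 25·x^2 + 5·x·r = 4·w·(10·w + 5·x - r) - 5·x·(10·w + 5·x - r); both groups contain (10·w + 5·x - r), giving (4·w - 5·x)·(10·w + 5·x - r).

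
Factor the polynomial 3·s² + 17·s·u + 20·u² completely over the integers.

Group: s·(3·s + 5·u) + 4·u·(3·s + 5·u); both groups contain (3·s + 5·u).

(3·s + 5·u)·(s + 4·u)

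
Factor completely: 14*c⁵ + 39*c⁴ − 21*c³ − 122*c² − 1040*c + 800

(2*c − 5)*(7*c − 5)*(c + 4)*(c² + 2*c + 8)

By the rational root theorem, c = 5/7 is a root, so (7*c − 5) divides it; the quotient is 2*c⁴ + 7*c³ + 2*c² − 16*c − 160.
Then c = 5/2 is a root, so (2*c − 5) divides it; the quotient is c³ + 6*c² + 16*c + 32.
Next, c = −4 is a root, giving the factor (c + 4) and quotient c² + 2*c + 8.
The quadratic c² + 2*c + 8 has discriminant −28 < 0 and is irreducible over ℤ.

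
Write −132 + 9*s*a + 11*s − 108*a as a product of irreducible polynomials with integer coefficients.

Group as (9*s*a + 11*s) + (−108*a − 132) = s*(9*a + 11) − 12*(9*a + 11).
Both groups share the factor (9*a + 11).

(9*a + 11)*(s − 12)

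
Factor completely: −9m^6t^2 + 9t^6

−9t^2(m^3 + t^2)(m^3 − t^2)

Factor out 9t^2 first: what remains is −m^6 + t^4.
Recognize a difference of squares with the parts t^2 and m^3.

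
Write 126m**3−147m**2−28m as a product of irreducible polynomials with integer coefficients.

7m(3m−4)(6m+1)

Pull out the common factor 7m, then factor the remaining trinomial.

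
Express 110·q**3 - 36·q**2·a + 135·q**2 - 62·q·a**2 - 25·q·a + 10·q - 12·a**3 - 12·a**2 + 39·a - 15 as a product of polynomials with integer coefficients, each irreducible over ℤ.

(2·q - 2·a + 1)·(5·q + 2·a + 5)·(11·q + 3·a - 3)

Group: 5·q·(22·q**2 - 16·q·a + 5·q - 6·a**2 + 9·a - 3) + (2·a + 5)·(22·q**2 - 16·q·a + 5·q - 6·a**2 + 9·a - 3); both groups contain (22·q**2 - 16·q·a + 5·q - 6·a**2 + 9·a - 3), so (5·q + 2·a + 5) is a factor with cofactor 22·q**2 - 16·q·a + 5·q - 6·a**2 + 9·a - 3.
The cofactor groups again: 22·q**2 - 16·q·a + 5·q - 6·a**2 + 9·a - 3 = 2·q·(11·q + 3·a - 3) + (-2·a + 1)·(11·q + 3·a - 3); both groups contain (11·q + 3·a - 3), giving (2·q - 2·a + 1)·(11·q + 3·a - 3).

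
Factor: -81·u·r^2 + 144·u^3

Pull out the common factor 9·u; 16·u^2 - 9·r^2 is a difference of squares.

9·u·(4·u - 3·r)·(4·u + 3·r)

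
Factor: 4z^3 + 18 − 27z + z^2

(4z − 3)(z + 3)(z − 2)

By the rational root theorem, z = 3/4 is a root, so (4z − 3) is a factor; dividing leaves z^2 + z − 6.
The remaining quadratic factors as (z − 2)(z + 3).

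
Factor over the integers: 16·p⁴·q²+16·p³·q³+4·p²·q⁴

Factor out 4·p²·q² first: what remains is 4·p²+4·p·q+q².
Recognize a perfect-square trinomial with the parts q and 2·p.

4·p²·q²·(2·p+q)²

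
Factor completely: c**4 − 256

(c)⁴ − (4)⁴ = ((c)² − (4)²)((c)² + (4)²); the first factor splits again, the second (c**2 + 16) is irreducible.

(c + 4)·(c − 4)·(c**2 + 16)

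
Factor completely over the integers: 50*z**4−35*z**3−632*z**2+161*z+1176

Testing divisors of the constant over divisors of the leading coefficient, z = 7/2 is a root, so (2*z−7) divides it; the quotient is 25*z**3+70*z**2−71*z−168.
Then z = −7/5 is a root, giving the factor (5*z+7) and quotient 5*z**2+7*z−24.
The remaining quadratic factors as (5*z−8)(z+3).

(2*z−7)*(5*z+7)*(5*z−8)*(z+3)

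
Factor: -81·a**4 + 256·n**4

(4·n - 3·a)·(4·n + 3·a)·(16·n**2 + 9·a**2)

Difference of squares twice: with A = 4·n and B = 3·a, A⁴ − B⁴ = (A² − B²)(A² + B²), and A² − B² factors again.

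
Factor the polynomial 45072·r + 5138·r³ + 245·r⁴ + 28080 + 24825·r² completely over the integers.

(5·r + 12)·(7·r + 12)·(7·r + 13)·(r + 15)

Testing divisors of the constant over divisors of the leading coefficient, r = -12/5 is a root, giving the factor (5·r + 12) and quotient 49·r³ + 910·r² + 2781·r + 2340.
Then r = -13/7 is a root, so (7·r + 13) is a factor; dividing leaves 7·r² + 117·r + 180.
The remaining quadratic factors as (7·r + 12)(r + 15).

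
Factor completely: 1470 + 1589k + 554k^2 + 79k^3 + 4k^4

Testing divisors of the constant over divisors of the leading coefficient, k = -7 is a root, so (k + 7) divides it; the quotient is 4k^3 + 51k^2 + 197k + 210.
Continuing, k = -7/4 is a root, giving the factor (4k + 7) and quotient k^2 + 11k + 30.
The remaining quadratic factors as (k + 5)(k + 6).

(4k + 7)(k + 5)(k + 6)(k + 7)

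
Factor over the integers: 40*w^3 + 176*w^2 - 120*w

Pull out the common factor 8*w, then factor the remaining trinomial.

8*w*(5*w - 3)*(w + 5)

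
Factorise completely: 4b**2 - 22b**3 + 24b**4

Pull out the common factor 2b**2, then factor the remaining trinomial.

2b**2(3b - 2)(4b - 1)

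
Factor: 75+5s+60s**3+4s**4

Group as (4s**4+5s) + (60s**3+75) = s(4s**3+5) + 15(4s**3+5).
Both groups share the factor (4s**3+5).

(s+15)(4s**3+5)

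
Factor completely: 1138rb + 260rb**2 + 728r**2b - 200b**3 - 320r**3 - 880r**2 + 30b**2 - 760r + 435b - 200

Group: 8r(-40r**2 + 116rb - 70r - 40b**2 + 70b - 25) + (5b + 8)(-40r**2 + 116rb - 70r - 40b**2 + 70b - 25); both groups contain (-40r**2 + 116rb - 70r - 40b**2 + 70b - 25), so (8r + 5b + 8) is a factor with cofactor -40r**2 + 116rb - 70r - 40b**2 + 70b - 25.
The cofactor groups again: -40r**2 + 116rb - 70r - 40b**2 + 70b - 25 = -4r(10r - 4b + 5) + (10b - 5)(10r - 4b + 5); both groups contain (10r - 4b + 5), giving -(4r - 10b + 5)(10r - 4b + 5).

-(4r - 10b + 5)(10r - 4b + 5)(8r + 5b + 8)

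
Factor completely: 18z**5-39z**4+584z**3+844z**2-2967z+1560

(3z+8)(6z-5)(z-1)(z**2-3z+39)

By the rational root theorem, z = 1 is a root, so (z-1) divides it; the quotient is 18z**4-21z**3+563z**2+1407z-1560.
Then z = -8/3 is a root, so (3z+8) is a factor; dividing leaves 6z**3-23z**2+249z-195.
Continuing, z = 5/6 is a root, so (6z-5) divides it; the quotient is z**2-3z+39.
The quadratic z**2-3z+39 has discriminant -147 < 0 and is irreducible over ℤ.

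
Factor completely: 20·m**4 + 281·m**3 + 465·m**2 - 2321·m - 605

By the rational root theorem, m = -11 is a root, so (m + 11) is a factor; dividing leaves 20·m**3 + 61·m**2 - 206·m - 55.
Continuing, m = -5 is a root, so (m + 5) is a factor; dividing leaves 20·m**2 - 39·m - 11.
The remaining quadratic factors as (4·m + 1)(5·m - 11).

(4·m + 1)·(5·m - 11)·(m + 11)·(m + 5)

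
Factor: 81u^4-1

(3u)⁴ − (1)⁴ = ((3u)² − (1)²)((3u)² + (1)²); the first factor splits again, the second (9u^2+1) is irreducible.

(3u+1)(3u-1)(9u^2+1)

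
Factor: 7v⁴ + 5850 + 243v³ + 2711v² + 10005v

(7v + 5)(v + 13)(v + 15)(v + 6)

Among the possible rational roots, v = -5/7 is a root, so (7v + 5) divides it; the quotient is v³ + 34v² + 363v + 1170.
Then v = -13 is a root, so (v + 13) is a factor; dividing leaves v² + 21v + 90.
The remaining quadratic factors as (v + 6)(v + 15).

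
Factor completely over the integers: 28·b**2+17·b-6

(4·b-1)·(7·b+6)

Need a pair with product 28·(-6) = -168 and sum 17: that's 24 and -7.
Split the middle term: 28·b**2+24·b - 7·b-6 = 4·b·(7·b+6) - (7·b+6).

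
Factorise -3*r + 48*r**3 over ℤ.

Every term has a factor of 3*r. Then 16*r**2 - 1 = (4*r)² − (1)².

3*r*(4*r + 1)*(4*r - 1)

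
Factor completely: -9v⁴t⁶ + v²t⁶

Pull out the common factor v²t⁶, leaving -9v² + 1.
Recognize a difference of squares with the parts 1 and 3v.

-t⁶v²(3v + 1)(3v - 1)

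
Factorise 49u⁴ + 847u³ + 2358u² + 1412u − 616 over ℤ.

By the rational root theorem, u = −2 is a root, so (u + 2) is a factor; dividing leaves 49u³ + 749u² + 860u − 308.
Next, u = −14 is a root, giving the factor (u + 14) and quotient 49u² + 63u − 22.
The remaining quadratic factors as (7u + 11)(7u − 2).

(7u + 11)(7u − 2)(u + 14)(u + 2)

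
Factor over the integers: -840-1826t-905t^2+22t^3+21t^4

By the rational root theorem, t = -5/7 is a root, so (7t+5) divides it; the quotient is 3t^3+t^2-130t-168.
Next, t = 7 is a root, giving the factor (t-7) and quotient 3t^2+22t+24.
The remaining quadratic factors as (3t+4)(t+6).

(3t+4)(7t+5)(t+6)(t-7)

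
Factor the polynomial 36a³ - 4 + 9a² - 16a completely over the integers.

Group as (36a³ - 16a) + (9a² - 4) = 4a(9a² - 4) + (9a² - 4).
Both groups share the factor (9a² - 4).

(3a + 2)(3a - 2)(4a + 1)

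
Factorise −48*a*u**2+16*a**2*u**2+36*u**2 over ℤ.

4*u**2*(2*a−3)**2

Pull out the common factor 4*u**2, leaving 4*a**2−12*a+9.
Recognize a perfect-square trinomial with the parts 2*a and 3.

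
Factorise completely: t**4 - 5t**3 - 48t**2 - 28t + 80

Trying the rational-root candidates, t = 10 is a root, so (t - 10) divides it; the quotient is t**3 + 5t**2 + 2t - 8.
Then t = -4 is a root, so (t + 4) divides it; the quotient is t**2 + t - 2.
The remaining quadratic factors as (t - 1)(t + 2).

(t + 2)(t + 4)(t - 1)(t - 10)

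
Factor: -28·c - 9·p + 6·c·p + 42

Group as (6·c·p - 28·c) + (-9·p + 42) = 2·c·(3·p - 14) - 3·(3·p - 14).
Both groups share the factor (3·p - 14).

(2·c - 3)·(3·p - 14)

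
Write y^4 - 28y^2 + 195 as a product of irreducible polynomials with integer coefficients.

Substitute u = y^2 to get a quadratic in u, then factor.
y^2 - 13 is irreducible over ℤ (13 is not a perfect square).
y^2 - 15 is irreducible over ℤ (15 is not a perfect square).

(y^2 - 13)(y^2 - 15)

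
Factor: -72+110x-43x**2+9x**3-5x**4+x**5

Trying the rational-root candidates, x = 1 is a root, giving the factor (x-1) and quotient x**4-4x**3+5x**2-38x+72.
Then x = 4 is a root, so (x-4) is a factor; dividing leaves x**3+5x-18.
Continuing, x = 2 is a root, so (x-2) divides it; the quotient is x**2+2x+9.
The quadratic x**2+2x+9 has discriminant -32 < 0 and is irreducible over ℤ.

(x-1)(x-2)(x-4)(x**2+2x+9)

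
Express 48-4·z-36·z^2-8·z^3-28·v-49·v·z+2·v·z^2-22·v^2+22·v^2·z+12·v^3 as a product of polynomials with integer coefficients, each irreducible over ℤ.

(2·v+2·z+3)·(2·v-z-4)·(3·v+4·z-4)

Group: 2·v·(6·v^2+5·v·z-20·v-4·z^2-12·z+16) + (2·z+3)·(6·v^2+5·v·z-20·v-4·z^2-12·z+16); both groups contain (6·v^2+5·v·z-20·v-4·z^2-12·z+16), so (2·v+2·z+3) is a factor with cofactor 6·v^2+5·v·z-20·v-4·z^2-12·z+16.
The cofactor groups again: 6·v^2+5·v·z-20·v-4·z^2-12·z+16 = 2·v·(3·v+4·z-4) + (-z-4)·(3·v+4·z-4); both groups contain (3·v+4·z-4), giving (2·v-z-4)·(3·v+4·z-4).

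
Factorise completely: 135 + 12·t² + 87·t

3·(4·t + 9)·(t + 5)

Pull out the common factor 3, then factor the remaining trinomial.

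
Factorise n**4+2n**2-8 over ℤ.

(n**2+4)(n**2-2)

Substitute u = n**2 to get a quadratic in u, then factor.
n**2-2 is irreducible over ℤ (2 is not a perfect square).
n**2+4 is irreducible over ℤ (sum of squares).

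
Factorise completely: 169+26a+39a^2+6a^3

(2a+13)(3a^2+13)

Group as (6a^3+26a) + (39a^2+169) = 2a(3a^2+13) + 13(3a^2+13).
Both groups share the factor (3a^2+13).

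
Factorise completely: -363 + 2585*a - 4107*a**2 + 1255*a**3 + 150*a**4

(5*a - 1)*(5*a - 3)*(6*a - 11)*(a + 11)

Among the possible rational roots, a = -11 is a root, so (a + 11) is a factor; dividing leaves 150*a**3 - 395*a**2 + 238*a - 33.
Continuing, a = 11/6 is a root, so (6*a - 11) divides it; the quotient is 25*a**2 - 20*a + 3.
The remaining quadratic factors as (5*a - 3)(5*a - 1).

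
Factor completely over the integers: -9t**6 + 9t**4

Pull out the common factor 9t**4, leaving -t**2 + 1.
Recognize a difference of squares with the parts 1 and t.

-9t**4(t + 1)(t - 1)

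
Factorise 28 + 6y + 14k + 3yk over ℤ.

Group as (3yk + 6y) + (14k + 28) = 3y(k + 2) + 14(k + 2).
Both groups share the factor (k + 2).

(3y + 14)(k + 2)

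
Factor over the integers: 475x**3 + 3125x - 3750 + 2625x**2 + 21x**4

(3x + 10)(7x - 5)(x + 15)(x + 5)

By the rational root theorem, x = 5/7 is a root, giving the factor (7x - 5) and quotient 3x**3 + 70x**2 + 425x + 750.
Continuing, x = -10/3 is a root, giving the factor (3x + 10) and quotient x**2 + 20x + 75.
The remaining quadratic factors as (x + 5)(x + 15).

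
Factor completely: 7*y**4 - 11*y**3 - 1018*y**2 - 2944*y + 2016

(7*y - 4)*(y + 4)*(y + 9)*(y - 14)

Testing divisors of the constant over divisors of the leading coefficient, y = -4 is a root, so (y + 4) divides it; the quotient is 7*y**3 - 39*y**2 - 862*y + 504.
Continuing, y = 4/7 is a root, so (7*y - 4) is a factor; dividing leaves y**2 - 5*y - 126.
The remaining quadratic factors as (y - 14)(y + 9).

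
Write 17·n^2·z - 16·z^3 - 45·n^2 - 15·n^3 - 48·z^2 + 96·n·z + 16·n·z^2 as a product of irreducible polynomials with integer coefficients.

-(3·n - 4·z)·(5·n - 4·z)·(n + z + 3)

Group: n·(-15·n^2 + 32·n·z - 16·z^2) + (z + 3)·(-15·n^2 + 32·n·z - 16·z^2); both groups contain (-15·n^2 + 32·n·z - 16·z^2), so (n + z + 3) is a factor with cofactor -15·n^2 + 32·n·z - 16·z^2.
The cofactor groups again: -15·n^2 + 32·n·z - 16·z^2 = -3·n·(5·n - 4·z) + 4·z·(5·n - 4·z); both groups contain (5·n - 4·z), giving -(3·n - 4·z)·(5·n - 4·z).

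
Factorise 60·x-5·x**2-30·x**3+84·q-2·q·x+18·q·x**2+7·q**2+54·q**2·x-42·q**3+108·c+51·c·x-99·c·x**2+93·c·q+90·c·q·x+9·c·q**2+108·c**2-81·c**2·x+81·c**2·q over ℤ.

(3·c-2·q+2·x+3)·(3·q-3·x+4)·(9·c+7·q+5·x)

Group: 3·q·(27·c**2+3·c·q+33·c·x+27·c-14·q**2+4·q·x+21·q+10·x**2+15·x) + (-3·x+4)·(27·c**2+3·c·q+33·c·x+27·c-14·q**2+4·q·x+21·q+10·x**2+15·x); both groups contain (27·c**2+3·c·q+33·c·x+27·c-14·q**2+4·q·x+21·q+10·x**2+15·x), so (3·q-3·x+4) is a factor with cofactor 27·c**2+3·c·q+33·c·x+27·c-14·q**2+4·q·x+21·q+10·x**2+15·x.
The cofactor groups again: 27·c**2+3·c·q+33·c·x+27·c-14·q**2+4·q·x+21·q+10·x**2+15·x = 3·c·(9·c+7·q+5·x) + (-2·q+2·x+3)·(9·c+7·q+5·x); both groups contain (9·c+7·q+5·x), giving (3·c-2·q+2·x+3)·(9·c+7·q+5·x).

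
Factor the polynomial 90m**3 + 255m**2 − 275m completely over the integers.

Pull out the common factor 5m, then factor the remaining trinomial.

5m(3m + 11)(6m − 5)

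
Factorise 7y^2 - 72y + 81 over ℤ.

Need a pair with product 7·81 = 567 and sum -72: that's -63 and -9.
Split the middle term: 7y^2 - 63y - 9y + 81 = 7y(y - 9) - 9(y - 9).

(7y - 9)(y - 9)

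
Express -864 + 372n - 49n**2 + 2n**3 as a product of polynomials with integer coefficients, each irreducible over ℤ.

Testing divisors of the constant over divisors of the leading coefficient, n = 9/2 is a root, so (2n - 9) divides it; the quotient is n**2 - 20n + 96.
The remaining quadratic factors as (n - 8)(n - 12).

(2n - 9)(n - 12)(n - 8)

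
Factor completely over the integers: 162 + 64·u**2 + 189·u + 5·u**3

(5·u + 9)·(u + 2)·(u + 9)

By the rational root theorem, u = -2 is a root, giving the factor (u + 2) and quotient 5·u**2 + 54·u + 81.
The remaining quadratic factors as (u + 9)(5·u + 9).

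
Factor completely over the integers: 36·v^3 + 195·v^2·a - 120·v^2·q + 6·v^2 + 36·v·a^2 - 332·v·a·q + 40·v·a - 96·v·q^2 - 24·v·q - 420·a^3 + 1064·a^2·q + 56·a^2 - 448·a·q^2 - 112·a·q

(12·v - 15·a + 8·q + 2)·(3·v + 14·a)·(v + 2·a - 4·q)

Group: 3·v·(12·v^2 + 9·v·a - 40·v·q + 2·v - 30·a^2 + 76·a·q + 4·a - 32·q^2 - 8·q) + 14·a·(12·v^2 + 9·v·a - 40·v·q + 2·v - 30·a^2 + 76·a·q + 4·a - 32·q^2 - 8·q); both groups contain (12·v^2 + 9·v·a - 40·v·q + 2·v - 30·a^2 + 76·a·q + 4·a - 32·q^2 - 8·q), so (3·v + 14·a) is a factor with cofactor 12·v^2 + 9·v·a - 40·v·q + 2·v - 30·a^2 + 76·a·q + 4·a - 32·q^2 - 8·q.
The cofactor groups again: 12·v^2 + 9·v·a - 40·v·q + 2·v - 30·a^2 + 76·a·q + 4·a - 32·q^2 - 8·q = 12·v·(v + 2·a - 4·q) + (-15·a + 8·q + 2)·(v + 2·a - 4·q); both groups contain (v + 2·a - 4·q), giving (12·v - 15·a + 8·q + 2)·(v + 2·a - 4·q).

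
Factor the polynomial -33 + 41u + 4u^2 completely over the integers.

(4u - 3)(u + 11)

Need a pair with product 4·(-33) = -132 and sum 41: that's 44 and -3.
Split the middle term: 4u^2 + 44u - 3u - 33 = 4u(u + 11) - 3(u + 11).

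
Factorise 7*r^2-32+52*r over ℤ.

(7*r-4)*(r+8)

Need a pair with product 7·(-32) = -224 and sum 52: that's 56 and -4.
Split the middle term: 7*r^2+56*r - 4*r-32 = 7*r*(r+8) - 4*(r+8).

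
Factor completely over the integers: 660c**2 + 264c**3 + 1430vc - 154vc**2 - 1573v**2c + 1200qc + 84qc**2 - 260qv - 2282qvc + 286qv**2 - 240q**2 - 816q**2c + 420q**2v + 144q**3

(2q - 11c)(6q + 11v - 4c - 10)(12q + 13v + 6c)

Group: 2q(72q**2 + 210qv - 12qc - 120q + 143v**2 + 14vc - 130v - 24c**2 - 60c) - 11c(72q**2 + 210qv - 12qc - 120q + 143v**2 + 14vc - 130v - 24c**2 - 60c); both groups contain (72q**2 + 210qv - 12qc - 120q + 143v**2 + 14vc - 130v - 24c**2 - 60c), so (2q - 11c) is a factor with cofactor 72q**2 + 210qv - 12qc - 120q + 143v**2 + 14vc - 130v - 24c**2 - 60c.
The cofactor groups again: 72q**2 + 210qv - 12qc - 120q + 143v**2 + 14vc - 130v - 24c**2 - 60c = 6q(12q + 13v + 6c) + (11v - 4c - 10)(12q + 13v + 6c); both groups contain (12q + 13v + 6c), giving (6q + 11v - 4c - 10)(12q + 13v + 6c).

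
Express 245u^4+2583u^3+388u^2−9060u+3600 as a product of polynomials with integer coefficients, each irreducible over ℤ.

(5u+12)(7u−10)(7u−3)(u+10)

Among the possible rational roots, u = −12/5 is a root, so (5u+12) is a factor; dividing leaves 49u^3+399u^2−880u+300.
Then u = 3/7 is a root, giving the factor (7u−3) and quotient 7u^2+60u−100.
The remaining quadratic factors as (7u−10)(u+10).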